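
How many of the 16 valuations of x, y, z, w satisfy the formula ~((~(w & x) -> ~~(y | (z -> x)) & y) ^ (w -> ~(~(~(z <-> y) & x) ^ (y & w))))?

x  y  z  w     (w & x)  ~(w & x)  (z -> x)  (y | (z -> x))  ~(y | (z -> x))  ~~(y | (z -> x))  (~~(y | (z -> x)) & y)  (z <-> y)  ~(z <-> y)  (~(z <-> y) & x)  ~(~(z <-> y) & x)  (y & w)  φ
T  T  T  T        T        F         T            T                F                T                    T                 T          F              F                  T             T     T
T  T  T  F        F        T         T            T                F                T                    T                 T          F              F                  T             F     T
T  T  F  T        T        F         T            T                F                T                    T                 F          T              T                  F             T     F
T  T  F  F        F        T         T            T                F                T                    T                 F          T              T                  F             F     T
T  F  T  T        T        F         T            T                F                T                    F                 F          T              T                  F             F     T
T  F  T  F        F        T         T            T                F                T                    F                 F          T              T                  F             F     F
T  F  F  T        T        F         T            T                F                T                    F                 T          F              F                  T             F     F
T  F  F  F        F        T         T            T                F                T                    F                 T          F              F                  T             F     F
F  T  T  T        F        T         F            T                F                T                    T                 T          F              F                  T             T     T
F  T  T  F        F        T         F            T                F                T                    T                 T          F              F                  T             F     T
F  T  F  T        F        T         T            T                F                T                    T                 F          T              F                  T             T     T
F  T  F  F        F        T         T            T                F                T                    T                 F          T              F                  T             F     T
F  F  T  T        F        T         F            F                T                F                    F                 F          T              F                  T             F     T
F  F  T  F        F        T         F            F                T                F                    F                 F          T              F                  T             F     F
F  F  F  T        F        T         T            T                F                T                    F                 T          F              F                  T             F     T
F  F  F  F        F        T         T            T                F                T                    F                 T          F              F                  T             F     F
The formula is true on 10 of the 16 rows.

10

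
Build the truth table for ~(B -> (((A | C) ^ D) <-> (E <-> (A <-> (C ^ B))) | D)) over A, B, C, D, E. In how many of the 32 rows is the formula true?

10

  A      B      C      D      E    |    φ  
 True   True   True   True   True  |   True
 True   True   True   True  False  |   True
 True   True   True  False   True  |   True
 True   True   True  False  False  |  False
 True   True  False   True   True  |   True
 True   True  False   True  False  |   True
 True   True  False  False   True  |  False
 True   True  False  False  False  |   True
 True  False   True   True   True  |  False
 True  False   True   True  False  |  False
 True  False   True  False   True  |  False
 True  False   True  False  False  |  False
 True  False  False   True   True  |  False
 True  False  False   True  False  |  False
 True  False  False  False   True  |  False
 True  False  False  False  False  |  False
False   True   True   True   True  |   True
False   True   True   True  False  |   True
False   True   True  False   True  |  False
False   True   True  False  False  |   True
False   True  False   True   True  |  False
False   True  False   True  False  |  False
False   True  False  False   True  |  False
False   True  False  False  False  |   True
False  False   True   True   True  |  False
False  False   True   True  False  |  False
False  False   True  False   True  |  False
False  False   True  False  False  |  False
False  False  False   True   True  |  False
False  False  False   True  False  |  False
False  False  False  False   True  |  False
False  False  False  False  False  |  False
The formula is true on 10 of the 32 rows.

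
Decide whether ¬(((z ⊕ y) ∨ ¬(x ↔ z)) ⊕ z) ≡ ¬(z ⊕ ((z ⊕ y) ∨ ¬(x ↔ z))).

equivalent

x  y  z  |  φ  ψ
T  T  T  |  F  F
T  T  F  |  F  F
T  F  T  |  T  T
T  F  F  |  F  F
F  T  T  |  T  T
F  T  F  |  F  F
F  F  T  |  T  T
F  F  F  |  T  T
The columns for φ and ψ agree on every row, so they are logically equivalent.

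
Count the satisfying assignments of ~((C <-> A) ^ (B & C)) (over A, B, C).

A  B  C  |  ~((C <-> A) ^ (B & C))
1  1  1  |            1           
1  1  0  |            1           
1  0  1  |            0           
1  0  0  |            1           
0  1  1  |            0           
0  1  0  |            0           
0  0  1  |            1           
0  0  0  |            0           
The formula is true on 4 of the 8 rows.

4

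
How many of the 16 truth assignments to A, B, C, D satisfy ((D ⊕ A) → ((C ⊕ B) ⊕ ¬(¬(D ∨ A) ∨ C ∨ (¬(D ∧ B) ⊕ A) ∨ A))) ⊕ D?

9

A | B | C | D || (D ⊕ A) | (C ⊕ B) | (D ∨ A) | ¬(D ∨ A) | (D ∧ B) | ¬(D ∧ B) | (¬(D ∧ B) ⊕ A) | φ
T | T | T | T ||    F    |    F    |    T    |    F     |    T    |    F     |       T        | F
T | T | T | F ||    T    |    F    |    T    |    F     |    F    |    T     |       F        | F
T | T | F | T ||    F    |    T    |    T    |    F     |    T    |    F     |       T        | F
T | T | F | F ||    T    |    T    |    T    |    F     |    F    |    T     |       F        | T
T | F | T | T ||    F    |    T    |    T    |    F     |    F    |    T     |       F        | F
T | F | T | F ||    T    |    T    |    T    |    F     |    F    |    T     |       F        | T
T | F | F | T ||    F    |    F    |    T    |    F     |    F    |    T     |       F        | F
T | F | F | F ||    T    |    F    |    T    |    F     |    F    |    T     |       F        | F
F | T | T | T ||    T    |    F    |    T    |    F     |    T    |    F     |       F        | T
F | T | T | F ||    F    |    F    |    F    |    T     |    F    |    T     |       T        | T
F | T | F | T ||    T    |    T    |    T    |    F     |    T    |    F     |       F        | T
F | T | F | F ||    F    |    T    |    F    |    T     |    F    |    T     |       T        | T
F | F | T | T ||    T    |    T    |    T    |    F     |    F    |    T     |       T        | F
F | F | T | F ||    F    |    T    |    F    |    T     |    F    |    T     |       T        | T
F | F | F | T ||    T    |    F    |    T    |    F     |    F    |    T     |       T        | T
F | F | F | F ||    F    |    F    |    F    |    T     |    F    |    T     |       T        | T
The formula is true on 9 of the 16 rows.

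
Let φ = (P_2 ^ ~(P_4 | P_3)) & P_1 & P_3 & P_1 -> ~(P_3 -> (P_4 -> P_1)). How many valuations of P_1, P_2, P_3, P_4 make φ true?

14

P_1  P_2  P_3  P_4     (P_4 | P_3)  ~(P_4 | P_3)  (P_2 ^ ~(P_4 | P_3))  ((P_2 ^ ~(P_4 | P_3)) & P_1)  (P_3 & P_1)  (P_4 -> P_1)  (P_3 -> (P_4 -> P_1))  ~(P_3 -> (P_4 -> P_1))  φ
 1    1    1    1           1            0                 1                         1                     1            1                  1                      0             0
 1    1    1    0           1            0                 1                         1                     1            1                  1                      0             0
 1    1    0    1           1            0                 1                         1                     0            1                  1                      0             1
 1    1    0    0           0            1                 0                         0                     0            1                  1                      0             1
 1    0    1    1           1            0                 0                         0                     1            1                  1                      0             1
 1    0    1    0           1            0                 0                         0                     1            1                  1                      0             1
 1    0    0    1           1            0                 0                         0                     0            1                  1                      0             1
 1    0    0    0           0            1                 1                         1                     0            1                  1                      0             1
 0    1    1    1           1            0                 1                         0                     0            0                  0                      1             1
 0    1    1    0           1            0                 1                         0                     0            1                  1                      0             1
 0    1    0    1           1            0                 1                         0                     0            0                  1                      0             1
 0    1    0    0           0            1                 0                         0                     0            1                  1                      0             1
 0    0    1    1           1            0                 0                         0                     0            0                  0                      1             1
 0    0    1    0           1            0                 0                         0                     0            1                  1                      0             1
 0    0    0    1           1            0                 0                         0                     0            0                  1                      0             1
 0    0    0    0           0            1                 1                         0                     0            1                  1                      0             1
The formula is true on 14 of the 16 rows.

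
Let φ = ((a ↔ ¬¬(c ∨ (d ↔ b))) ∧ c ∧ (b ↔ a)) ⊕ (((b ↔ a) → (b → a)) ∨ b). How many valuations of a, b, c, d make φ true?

14

a | b | c | d | (d ↔ b) | (c ∨ (d ↔ b)) | ¬(c ∨ (d ↔ b)) | ¬¬(c ∨ (d ↔ b)) | (a ↔ ¬¬(c ∨ (d ↔ b))) | (b ↔ a) | (c ∧ (b ↔ a)) | (b → a) | ((b ↔ a) → (b → a)) | (((b ↔ a) → (b → a)) ∨ b) | φ
- | - | - | - | ------- | ------------- | -------------- | --------------- | --------------------- | ------- | ------------- | ------- | ------------------- | ------------------------- | -
1 | 1 | 1 | 1 |    1    |       1       |       0        |        1        |           1           |    1    |       1       |    1    |          1          |             1             | 0
1 | 1 | 1 | 0 |    0    |       1       |       0        |        1        |           1           |    1    |       1       |    1    |          1          |             1             | 0
1 | 1 | 0 | 1 |    1    |       1       |       0        |        1        |           1           |    1    |       0       |    1    |          1          |             1             | 1
1 | 1 | 0 | 0 |    0    |       0       |       1        |        0        |           0           |    1    |       0       |    1    |          1          |             1             | 1
1 | 0 | 1 | 1 |    0    |       1       |       0        |        1        |           1           |    0    |       0       |    1    |          1          |             1             | 1
1 | 0 | 1 | 0 |    1    |       1       |       0        |        1        |           1           |    0    |       0       |    1    |          1          |             1             | 1
1 | 0 | 0 | 1 |    0    |       0       |       1        |        0        |           0           |    0    |       0       |    1    |          1          |             1             | 1
1 | 0 | 0 | 0 |    1    |       1       |       0        |        1        |           1           |    0    |       0       |    1    |          1          |             1             | 1
0 | 1 | 1 | 1 |    1    |       1       |       0        |        1        |           0           |    0    |       0       |    0    |          1          |             1             | 1
0 | 1 | 1 | 0 |    0    |       1       |       0        |        1        |           0           |    0    |       0       |    0    |          1          |             1             | 1
0 | 1 | 0 | 1 |    1    |       1       |       0        |        1        |           0           |    0    |       0       |    0    |          1          |             1             | 1
0 | 1 | 0 | 0 |    0    |       0       |       1        |        0        |           1           |    0    |       0       |    0    |          1          |             1             | 1
0 | 0 | 1 | 1 |    0    |       1       |       0        |        1        |           0           |    1    |       1       |    1    |          1          |             1             | 1
0 | 0 | 1 | 0 |    1    |       1       |       0        |        1        |           0           |    1    |       1       |    1    |          1          |             1             | 1
0 | 0 | 0 | 1 |    0    |       0       |       1        |        0        |           1           |    1    |       0       |    1    |          1          |             1             | 1
0 | 0 | 0 | 0 |    1    |       1       |       0        |        1        |           0           |    1    |       0       |    1    |          1          |             1             | 1
The formula is true on 14 of the 16 rows.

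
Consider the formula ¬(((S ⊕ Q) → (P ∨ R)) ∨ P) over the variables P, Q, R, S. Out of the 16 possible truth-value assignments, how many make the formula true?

2

P | Q | R | S | ¬(((S ⊕ Q) → (P ∨ R)) ∨ P)
- | - | - | - | --------------------------
T | T | T | T |             F             
T | T | T | F |             F             
T | T | F | T |             F             
T | T | F | F |             F             
T | F | T | T |             F             
T | F | T | F |             F             
T | F | F | T |             F             
T | F | F | F |             F             
F | T | T | T |             F             
F | T | T | F |             F             
F | T | F | T |             F             
F | T | F | F |             T             
F | F | T | T |             F             
F | F | T | F |             F             
F | F | F | T |             T             
F | F | F | F |             F             
The formula is true on 2 of the 16 rows.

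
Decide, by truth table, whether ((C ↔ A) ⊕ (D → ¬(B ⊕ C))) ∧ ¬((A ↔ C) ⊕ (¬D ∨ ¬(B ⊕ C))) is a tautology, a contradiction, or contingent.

contradiction

A  B  C  D  |  φ
T  T  T  T  |  F
T  T  T  F  |  F
T  T  F  T  |  F
T  T  F  F  |  F
T  F  T  T  |  F
T  F  T  F  |  F
T  F  F  T  |  F
T  F  F  F  |  F
F  T  T  T  |  F
F  T  T  F  |  F
F  T  F  T  |  F
F  T  F  F  |  F
F  F  T  T  |  F
F  F  T  F  |  F
F  F  F  T  |  F
F  F  F  F  |  F
Every row is F, so the formula is a contradiction.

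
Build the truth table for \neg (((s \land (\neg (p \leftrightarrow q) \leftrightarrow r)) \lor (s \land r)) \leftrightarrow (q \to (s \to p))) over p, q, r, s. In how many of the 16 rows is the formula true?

10

p | q | r | s || φ
1 | 1 | 1 | 1 || 0
1 | 1 | 1 | 0 || 1
1 | 1 | 0 | 1 || 0
1 | 1 | 0 | 0 || 1
1 | 0 | 1 | 1 || 0
1 | 0 | 1 | 0 || 1
1 | 0 | 0 | 1 || 1
1 | 0 | 0 | 0 || 1
0 | 1 | 1 | 1 || 1
0 | 1 | 1 | 0 || 1
0 | 1 | 0 | 1 || 0
0 | 1 | 0 | 0 || 1
0 | 0 | 1 | 1 || 0
0 | 0 | 1 | 0 || 1
0 | 0 | 0 | 1 || 0
0 | 0 | 0 | 0 || 1
The formula is true on 10 of the 16 rows.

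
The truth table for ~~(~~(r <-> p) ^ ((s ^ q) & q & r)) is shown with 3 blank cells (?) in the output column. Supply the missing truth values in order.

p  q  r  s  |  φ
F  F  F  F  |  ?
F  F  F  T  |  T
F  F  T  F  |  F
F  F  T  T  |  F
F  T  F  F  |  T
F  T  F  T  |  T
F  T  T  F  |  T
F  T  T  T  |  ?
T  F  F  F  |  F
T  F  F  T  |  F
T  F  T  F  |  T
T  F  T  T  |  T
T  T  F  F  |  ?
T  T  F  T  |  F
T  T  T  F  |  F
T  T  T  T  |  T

T, F, F

Row p=F, q=F, r=F, s=F: (~~(r <-> p) ^ ((s ^ q) & q & r)) = T, ~(~~(r <-> p) ^ ((s ^ q) & q & r)) = F, so the formula = T.
Row p=F, q=T, r=T, s=T: (~~(r <-> p) ^ ((s ^ q) & q & r)) = F, ~(~~(r <-> p) ^ ((s ^ q) & q & r)) = T, so the formula = F.
Row p=T, q=T, r=F, s=F: (~~(r <-> p) ^ ((s ^ q) & q & r)) = F, ~(~~(r <-> p) ^ ((s ^ q) & q & r)) = T, so the formula = F.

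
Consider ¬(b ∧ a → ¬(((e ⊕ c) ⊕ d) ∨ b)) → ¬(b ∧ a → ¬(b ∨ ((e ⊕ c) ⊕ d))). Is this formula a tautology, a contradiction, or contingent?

a  b  c  d  e  |  φ
1  1  1  1  1  |  1
1  1  1  1  0  |  1
1  1  1  0  1  |  1
1  1  1  0  0  |  1
1  1  0  1  1  |  1
1  1  0  1  0  |  1
1  1  0  0  1  |  1
1  1  0  0  0  |  1
1  0  1  1  1  |  1
1  0  1  1  0  |  1
1  0  1  0  1  |  1
1  0  1  0  0  |  1
1  0  0  1  1  |  1
1  0  0  1  0  |  1
1  0  0  0  1  |  1
1  0  0  0  0  |  1
0  1  1  1  1  |  1
0  1  1  1  0  |  1
0  1  1  0  1  |  1
0  1  1  0  0  |  1
0  1  0  1  1  |  1
0  1  0  1  0  |  1
0  1  0  0  1  |  1
0  1  0  0  0  |  1
0  0  1  1  1  |  1
0  0  1  1  0  |  1
0  0  1  0  1  |  1
0  0  1  0  0  |  1
0  0  0  1  1  |  1
0  0  0  1  0  |  1
0  0  0  0  1  |  1
0  0  0  0  0  |  1
Every row is 1, so the formula is a tautology.

tautology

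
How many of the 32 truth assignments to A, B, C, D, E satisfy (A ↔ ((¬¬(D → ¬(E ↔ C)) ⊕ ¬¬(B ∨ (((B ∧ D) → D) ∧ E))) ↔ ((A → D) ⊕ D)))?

A | B | C | D | E || φ
1 | 1 | 1 | 1 | 1 || 0
1 | 1 | 1 | 1 | 0 || 1
1 | 1 | 1 | 0 | 1 || 1
1 | 1 | 1 | 0 | 0 || 1
1 | 1 | 0 | 1 | 1 || 1
1 | 1 | 0 | 1 | 0 || 0
1 | 1 | 0 | 0 | 1 || 1
1 | 1 | 0 | 0 | 0 || 1
1 | 0 | 1 | 1 | 1 || 0
1 | 0 | 1 | 1 | 0 || 0
1 | 0 | 1 | 0 | 1 || 1
1 | 0 | 1 | 0 | 0 || 0
1 | 0 | 0 | 1 | 1 || 1
1 | 0 | 0 | 1 | 0 || 1
1 | 0 | 0 | 0 | 1 || 1
1 | 0 | 0 | 0 | 0 || 0
0 | 1 | 1 | 1 | 1 || 1
0 | 1 | 1 | 1 | 0 || 0
0 | 1 | 1 | 0 | 1 || 1
0 | 1 | 1 | 0 | 0 || 1
0 | 1 | 0 | 1 | 1 || 0
0 | 1 | 0 | 1 | 0 || 1
0 | 1 | 0 | 0 | 1 || 1
0 | 1 | 0 | 0 | 0 || 1
0 | 0 | 1 | 1 | 1 || 1
0 | 0 | 1 | 1 | 0 || 1
0 | 0 | 1 | 0 | 1 || 1
0 | 0 | 1 | 0 | 0 || 0
0 | 0 | 0 | 1 | 1 || 0
0 | 0 | 0 | 1 | 0 || 0
0 | 0 | 0 | 0 | 1 || 1
0 | 0 | 0 | 0 | 0 || 0
The formula is true on 20 of the 32 rows.

20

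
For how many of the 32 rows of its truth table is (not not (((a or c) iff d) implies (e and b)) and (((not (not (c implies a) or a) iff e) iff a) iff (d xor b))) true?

a | b | c | d | e | φ
- | - | - | - | - | -
0 | 0 | 0 | 0 | 0 | 0
0 | 0 | 0 | 0 | 1 | 0
0 | 0 | 0 | 1 | 0 | 1
0 | 0 | 0 | 1 | 1 | 0
0 | 0 | 1 | 0 | 0 | 1
0 | 0 | 1 | 0 | 1 | 0
0 | 0 | 1 | 1 | 0 | 0
0 | 0 | 1 | 1 | 1 | 0
0 | 1 | 0 | 0 | 0 | 0
0 | 1 | 0 | 0 | 1 | 0
0 | 1 | 0 | 1 | 0 | 0
0 | 1 | 0 | 1 | 1 | 1
0 | 1 | 1 | 0 | 0 | 0
0 | 1 | 1 | 0 | 1 | 1
0 | 1 | 1 | 1 | 0 | 0
0 | 1 | 1 | 1 | 1 | 0
1 | 0 | 0 | 0 | 0 | 0
1 | 0 | 0 | 0 | 1 | 1
1 | 0 | 0 | 1 | 0 | 0
1 | 0 | 0 | 1 | 1 | 0
1 | 0 | 1 | 0 | 0 | 0
1 | 0 | 1 | 0 | 1 | 1
1 | 0 | 1 | 1 | 0 | 0
1 | 0 | 1 | 1 | 1 | 0
1 | 1 | 0 | 0 | 0 | 1
1 | 1 | 0 | 0 | 1 | 0
1 | 1 | 0 | 1 | 0 | 0
1 | 1 | 0 | 1 | 1 | 1
1 | 1 | 1 | 0 | 0 | 1
1 | 1 | 1 | 0 | 1 | 0
1 | 1 | 1 | 1 | 0 | 0
1 | 1 | 1 | 1 | 1 | 1
The formula is true on 10 of the 32 rows.

10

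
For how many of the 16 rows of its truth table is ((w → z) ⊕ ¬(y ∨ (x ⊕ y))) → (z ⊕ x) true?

  x   |   y   |   z   |   w   ||   φ  
 True |  True |  True |  True || False
 True |  True |  True | False || False
 True |  True | False |  True ||  True
 True |  True | False | False ||  True
 True | False |  True |  True || False
 True | False |  True | False || False
 True | False | False |  True ||  True
 True | False | False | False ||  True
False |  True |  True |  True ||  True
False |  True |  True | False ||  True
False |  True | False |  True ||  True
False |  True | False | False || False
False | False |  True |  True ||  True
False | False |  True | False ||  True
False | False | False |  True || False
False | False | False | False ||  True
The formula is true on 10 of the 16 rows.

10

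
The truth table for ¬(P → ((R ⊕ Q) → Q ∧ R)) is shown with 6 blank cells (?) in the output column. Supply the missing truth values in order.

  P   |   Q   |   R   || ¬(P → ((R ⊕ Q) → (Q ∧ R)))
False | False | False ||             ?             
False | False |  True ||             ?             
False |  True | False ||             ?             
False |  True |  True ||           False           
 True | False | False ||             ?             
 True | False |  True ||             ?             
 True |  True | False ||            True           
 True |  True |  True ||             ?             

Row P=False, Q=False, R=False: ((R ⊕ Q) → Q ∧ R) = True, (P → ((R ⊕ Q) → Q ∧ R)) = True, so ¬(P → ((R ⊕ Q) → (Q ∧ R))) = False.
Row P=False, Q=False, R=True: ((R ⊕ Q) → Q ∧ R) = False, (P → ((R ⊕ Q) → Q ∧ R)) = True, so ¬(P → ((R ⊕ Q) → (Q ∧ R))) = False.
Row P=False, Q=True, R=False: ((R ⊕ Q) → Q ∧ R) = False, (P → ((R ⊕ Q) → Q ∧ R)) = True, so ¬(P → ((R ⊕ Q) → (Q ∧ R))) = False.
Row P=True, Q=False, R=False: ((R ⊕ Q) → Q ∧ R) = True, (P → ((R ⊕ Q) → Q ∧ R)) = True, so ¬(P → ((R ⊕ Q) → (Q ∧ R))) = False.
Row P=True, Q=False, R=True: ((R ⊕ Q) → Q ∧ R) = False, (P → ((R ⊕ Q) → Q ∧ R)) = False, so ¬(P → ((R ⊕ Q) → (Q ∧ R))) = True.
Row P=True, Q=True, R=True: ((R ⊕ Q) → Q ∧ R) = True, (P → ((R ⊕ Q) → Q ∧ R)) = True, so ¬(P → ((R ⊕ Q) → (Q ∧ R))) = False.

False, False, False, False, True, False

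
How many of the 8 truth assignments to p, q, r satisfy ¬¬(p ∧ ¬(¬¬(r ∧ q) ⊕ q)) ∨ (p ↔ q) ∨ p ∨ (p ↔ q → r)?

7

p | q | r | (r ∧ q) | ¬(r ∧ q) | ¬¬(r ∧ q) | (¬¬(r ∧ q) ⊕ q) | ¬(¬¬(r ∧ q) ⊕ q) | (p ∧ ¬(¬¬(r ∧ q) ⊕ q)) | ¬(p ∧ ¬(¬¬(r ∧ q) ⊕ q)) | ¬¬(p ∧ ¬(¬¬(r ∧ q) ⊕ q)) | (p ↔ q) | ((p ↔ q) ∨ p) | (q → r) | (p ↔ (q → r)) | φ
- | - | - | ------- | -------- | --------- | --------------- | ---------------- | ---------------------- | ----------------------- | ------------------------ | ------- | ------------- | ------- | ------------- | -
T | T | T |    T    |    F     |     T     |        F        |        T         |           T            |            F            |            T             |    T    |       T       |    T    |       T       | T
T | T | F |    F    |    T     |     F     |        T        |        F         |           F            |            T            |            F             |    T    |       T       |    F    |       F       | T
T | F | T |    F    |    T     |     F     |        F        |        T         |           T            |            F            |            T             |    F    |       T       |    T    |       T       | T
T | F | F |    F    |    T     |     F     |        F        |        T         |           T            |            F            |            T             |    F    |       T       |    T    |       T       | T
F | T | T |    T    |    F     |     T     |        F        |        T         |           F            |            T            |            F             |    F    |       F       |    T    |       F       | F
F | T | F |    F    |    T     |     F     |        T        |        F         |           F            |            T            |            F             |    F    |       F       |    F    |       T       | T
F | F | T |    F    |    T     |     F     |        F        |        T         |           F            |            T            |            F             |    T    |       T       |    T    |       F       | T
F | F | F |    F    |    T     |     F     |        F        |        T         |           F            |            T            |            F             |    T    |       T       |    T    |       F       | T
The formula is true on 7 of the 8 rows.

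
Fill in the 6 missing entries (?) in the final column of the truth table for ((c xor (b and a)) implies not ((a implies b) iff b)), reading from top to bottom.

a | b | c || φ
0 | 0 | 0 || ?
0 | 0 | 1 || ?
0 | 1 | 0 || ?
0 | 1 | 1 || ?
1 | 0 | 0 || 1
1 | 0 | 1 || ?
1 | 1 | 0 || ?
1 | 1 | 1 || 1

Row a=0, b=0, c=0: (c xor (b and a)) = 0, not ((a implies b) iff b) = 1, so the formula = 1.
Row a=0, b=0, c=1: (c xor (b and a)) = 1, not ((a implies b) iff b) = 1, so the formula = 1.
Row a=0, b=1, c=0: (c xor (b and a)) = 0, not ((a implies b) iff b) = 0, so the formula = 1.
Row a=0, b=1, c=1: (c xor (b and a)) = 1, not ((a implies b) iff b) = 0, so the formula = 0.
Row a=1, b=0, c=1: (c xor (b and a)) = 1, not ((a implies b) iff b) = 0, so the formula = 0.
Row a=1, b=1, c=0: (c xor (b and a)) = 1, not ((a implies b) iff b) = 0, so the formula = 0.

1, 1, 1, 0, 0, 0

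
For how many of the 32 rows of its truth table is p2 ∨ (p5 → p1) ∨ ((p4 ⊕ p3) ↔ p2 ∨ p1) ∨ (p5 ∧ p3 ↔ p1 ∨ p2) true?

31

  p1  |   p2  |   p3  |   p4  |   p5  ||   φ  
 True |  True |  True |  True |  True ||  True
 True |  True |  True |  True | False ||  True
 True |  True |  True | False |  True ||  True
 True |  True |  True | False | False ||  True
 True |  True | False |  True |  True ||  True
 True |  True | False |  True | False ||  True
 True |  True | False | False |  True ||  True
 True |  True | False | False | False ||  True
 True | False |  True |  True |  True ||  True
 True | False |  True |  True | False ||  True
 True | False |  True | False |  True ||  True
 True | False |  True | False | False ||  True
 True | False | False |  True |  True ||  True
 True | False | False |  True | False ||  True
 True | False | False | False |  True ||  True
 True | False | False | False | False ||  True
False |  True |  True |  True |  True ||  True
False |  True |  True |  True | False ||  True
False |  True |  True | False |  True ||  True
False |  True |  True | False | False ||  True
False |  True | False |  True |  True ||  True
False |  True | False |  True | False ||  True
False |  True | False | False |  True ||  True
False |  True | False | False | False ||  True
False | False |  True |  True |  True ||  True
False | False |  True |  True | False ||  True
False | False |  True | False |  True || False
False | False |  True | False | False ||  True
False | False | False |  True |  True ||  True
False | False | False |  True | False ||  True
False | False | False | False |  True ||  True
False | False | False | False | False ||  True
The formula is true on 31 of the 32 rows.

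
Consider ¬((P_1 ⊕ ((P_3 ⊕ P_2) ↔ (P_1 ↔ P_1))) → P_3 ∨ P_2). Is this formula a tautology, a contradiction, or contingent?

contingent

P_1 | P_2 | P_3 || (P_3 ⊕ P_2) | (P_1 ↔ P_1) | ((P_3 ⊕ P_2) ↔ (P_1 ↔ P_1)) | (P_3 ∨ P_2) | φ
 T  |  T  |  T  ||      F      |      T      |              F              |      T      | F
 T  |  T  |  F  ||      T      |      T      |              T              |      T      | F
 T  |  F  |  T  ||      T      |      T      |              T              |      T      | F
 T  |  F  |  F  ||      F      |      T      |              F              |      F      | T
 F  |  T  |  T  ||      F      |      T      |              F              |      T      | F
 F  |  T  |  F  ||      T      |      T      |              T              |      T      | F
 F  |  F  |  T  ||      T      |      T      |              T              |      T      | F
 F  |  F  |  F  ||      F      |      T      |              F              |      F      | F
1 of 8 rows are T, so the formula is contingent.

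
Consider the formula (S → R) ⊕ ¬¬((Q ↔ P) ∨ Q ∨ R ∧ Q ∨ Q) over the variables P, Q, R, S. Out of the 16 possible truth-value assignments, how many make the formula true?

P | Q | R | S || (S → R) | (Q ↔ P) | (R ∧ Q) | (Q ∨ (R ∧ Q)) | φ
0 | 0 | 0 | 0 ||    1    |    1    |    0    |       0       | 0
0 | 0 | 0 | 1 ||    0    |    1    |    0    |       0       | 1
0 | 0 | 1 | 0 ||    1    |    1    |    0    |       0       | 0
0 | 0 | 1 | 1 ||    1    |    1    |    0    |       0       | 0
0 | 1 | 0 | 0 ||    1    |    0    |    0    |       1       | 0
0 | 1 | 0 | 1 ||    0    |    0    |    0    |       1       | 1
0 | 1 | 1 | 0 ||    1    |    0    |    1    |       1       | 0
0 | 1 | 1 | 1 ||    1    |    0    |    1    |       1       | 0
1 | 0 | 0 | 0 ||    1    |    0    |    0    |       0       | 1
1 | 0 | 0 | 1 ||    0    |    0    |    0    |       0       | 0
1 | 0 | 1 | 0 ||    1    |    0    |    0    |       0       | 1
1 | 0 | 1 | 1 ||    1    |    0    |    0    |       0       | 1
1 | 1 | 0 | 0 ||    1    |    1    |    0    |       1       | 0
1 | 1 | 0 | 1 ||    0    |    1    |    0    |       1       | 1
1 | 1 | 1 | 0 ||    1    |    1    |    1    |       1       | 0
1 | 1 | 1 | 1 ||    1    |    1    |    1    |       1       | 0
The formula is true on 6 of the 16 rows.

6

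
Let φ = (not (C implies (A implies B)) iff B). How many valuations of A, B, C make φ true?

A  B  C  |  φ
1  1  1  |  0
1  1  0  |  0
1  0  1  |  0
1  0  0  |  1
0  1  1  |  0
0  1  0  |  0
0  0  1  |  1
0  0  0  |  1
The formula is true on 3 of the 8 rows.

3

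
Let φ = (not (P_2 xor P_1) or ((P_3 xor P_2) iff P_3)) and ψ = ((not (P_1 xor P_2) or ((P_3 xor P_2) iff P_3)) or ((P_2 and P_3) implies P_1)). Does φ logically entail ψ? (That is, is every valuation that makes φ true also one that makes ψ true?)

P_1 | P_2 | P_3 | φ | ψ
--- | --- | --- | - | -
 1  |  1  |  1  | 1 | 1
 1  |  1  |  0  | 1 | 1
 1  |  0  |  1  | 1 | 1
 1  |  0  |  0  | 1 | 1
 0  |  1  |  1  | 0 | 0
 0  |  1  |  0  | 0 | 1
 0  |  0  |  1  | 1 | 1
 0  |  0  |  0  | 1 | 1
In every row where φ is true, ψ is also true, so φ ⊨ ψ.

yes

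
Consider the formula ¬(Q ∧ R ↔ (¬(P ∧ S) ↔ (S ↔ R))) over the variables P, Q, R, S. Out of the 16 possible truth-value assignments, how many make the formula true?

P  Q  R  S  |  (Q ∧ R)  (P ∧ S)  ¬(P ∧ S)  (S ↔ R)  (¬(P ∧ S) ↔ (S ↔ R))  φ
1  1  1  1  |     1        1        0         1              0            1
1  1  1  0  |     1        0        1         0              0            1
1  1  0  1  |     0        1        0         0              1            1
1  1  0  0  |     0        0        1         1              1            1
1  0  1  1  |     0        1        0         1              0            0
1  0  1  0  |     0        0        1         0              0            0
1  0  0  1  |     0        1        0         0              1            1
1  0  0  0  |     0        0        1         1              1            1
0  1  1  1  |     1        0        1         1              1            0
0  1  1  0  |     1        0        1         0              0            1
0  1  0  1  |     0        0        1         0              0            0
0  1  0  0  |     0        0        1         1              1            1
0  0  1  1  |     0        0        1         1              1            1
0  0  1  0  |     0        0        1         0              0            0
0  0  0  1  |     0        0        1         0              0            0
0  0  0  0  |     0        0        1         1              1            1
The formula is true on 10 of the 16 rows.

10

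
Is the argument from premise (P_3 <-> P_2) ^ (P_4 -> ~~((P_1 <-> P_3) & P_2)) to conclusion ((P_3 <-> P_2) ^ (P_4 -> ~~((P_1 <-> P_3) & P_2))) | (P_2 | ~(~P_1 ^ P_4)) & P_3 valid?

P_1  P_2  P_3  P_4  |  φ  ψ
 F    F    F    F   |  F  F
 F    F    F    T   |  T  T
 F    F    T    F   |  T  T
 F    F    T    T   |  F  T
 F    T    F    F   |  T  T
 F    T    F    T   |  T  T
 F    T    T    F   |  F  T
 F    T    T    T   |  T  T
 T    F    F    F   |  F  F
 T    F    F    T   |  T  T
 T    F    T    F   |  T  T
 T    F    T    T   |  F  F
 T    T    F    F   |  T  T
 T    T    F    T   |  F  F
 T    T    T    F   |  F  T
 T    T    T    T   |  F  T
In every row where φ is true, ψ is also true, so φ ⊨ ψ.

yes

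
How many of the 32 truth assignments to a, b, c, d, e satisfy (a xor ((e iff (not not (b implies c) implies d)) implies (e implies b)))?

16

a | b | c | d | e | φ
- | - | - | - | - | -
T | T | T | T | T | F
T | T | T | T | F | F
T | T | T | F | T | F
T | T | T | F | F | F
T | T | F | T | T | F
T | T | F | T | F | F
T | T | F | F | T | F
T | T | F | F | F | F
T | F | T | T | T | T
T | F | T | T | F | F
T | F | T | F | T | F
T | F | T | F | F | F
T | F | F | T | T | T
T | F | F | T | F | F
T | F | F | F | T | F
T | F | F | F | F | F
F | T | T | T | T | T
F | T | T | T | F | T
F | T | T | F | T | T
F | T | T | F | F | T
F | T | F | T | T | T
F | T | F | T | F | T
F | T | F | F | T | T
F | T | F | F | F | T
F | F | T | T | T | F
F | F | T | T | F | T
F | F | T | F | T | T
F | F | T | F | F | T
F | F | F | T | T | F
F | F | F | T | F | T
F | F | F | F | T | T
F | F | F | F | F | T
The formula is true on 16 of the 32 rows.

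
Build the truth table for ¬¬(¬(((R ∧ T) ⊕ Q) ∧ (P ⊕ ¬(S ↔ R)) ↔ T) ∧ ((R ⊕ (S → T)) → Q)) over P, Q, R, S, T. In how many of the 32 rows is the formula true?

P | Q | R | S | T | φ
- | - | - | - | - | -
F | F | F | F | F | F
F | F | F | F | T | F
F | F | F | T | F | F
F | F | F | T | T | F
F | F | T | F | F | F
F | F | T | F | T | F
F | F | T | T | F | F
F | F | T | T | T | T
F | T | F | F | F | F
F | T | F | F | T | T
F | T | F | T | F | T
F | T | F | T | T | F
F | T | T | F | F | T
F | T | T | F | T | T
F | T | T | T | F | F
F | T | T | T | T | T
T | F | F | F | F | F
T | F | F | F | T | F
T | F | F | T | F | F
T | F | F | T | T | F
T | F | T | F | F | F
T | F | T | F | T | T
T | F | T | T | F | F
T | F | T | T | T | F
T | T | F | F | F | T
T | T | F | F | T | F
T | T | F | T | F | F
T | T | F | T | T | T
T | T | T | F | F | F
T | T | T | F | T | T
T | T | T | T | F | T
T | T | T | T | T | T
The formula is true on 12 of the 32 rows.

12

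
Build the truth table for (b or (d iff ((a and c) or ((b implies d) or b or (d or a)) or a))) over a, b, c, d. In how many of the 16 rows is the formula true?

12

  a   |   b   |   c   |   d   | (a and c) | (b implies d) | (d or a) |   φ  
----- | ----- | ----- | ----- | --------- | ------------- | -------- | -----
False | False | False | False |   False   |      True     |  False   | False
False | False | False |  True |   False   |      True     |   True   |  True
False | False |  True | False |   False   |      True     |  False   | False
False | False |  True |  True |   False   |      True     |   True   |  True
False |  True | False | False |   False   |     False     |  False   |  True
False |  True | False |  True |   False   |      True     |   True   |  True
False |  True |  True | False |   False   |     False     |  False   |  True
False |  True |  True |  True |   False   |      True     |   True   |  True
 True | False | False | False |   False   |      True     |   True   | False
 True | False | False |  True |   False   |      True     |   True   |  True
 True | False |  True | False |    True   |      True     |   True   | False
 True | False |  True |  True |    True   |      True     |   True   |  True
 True |  True | False | False |   False   |     False     |   True   |  True
 True |  True | False |  True |   False   |      True     |   True   |  True
 True |  True |  True | False |    True   |     False     |   True   |  True
 True |  True |  True |  True |    True   |      True     |   True   |  True
The formula is true on 12 of the 16 rows.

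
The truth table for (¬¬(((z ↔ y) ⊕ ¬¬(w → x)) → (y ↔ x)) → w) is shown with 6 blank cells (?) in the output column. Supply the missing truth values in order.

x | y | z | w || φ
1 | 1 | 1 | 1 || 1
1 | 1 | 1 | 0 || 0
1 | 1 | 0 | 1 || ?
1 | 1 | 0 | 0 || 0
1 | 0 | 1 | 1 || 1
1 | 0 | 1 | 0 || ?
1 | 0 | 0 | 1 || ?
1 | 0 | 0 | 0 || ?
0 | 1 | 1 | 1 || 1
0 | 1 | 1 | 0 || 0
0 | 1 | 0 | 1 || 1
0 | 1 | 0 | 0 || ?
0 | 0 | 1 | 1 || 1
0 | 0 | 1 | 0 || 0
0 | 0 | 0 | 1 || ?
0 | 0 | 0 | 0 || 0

Row x=1, y=1, z=0, w=1: ¬¬(((z ↔ y) ⊕ ¬¬(w → x)) → (y ↔ x)) = 1, so the formula = 1.
Row x=1, y=0, z=1, w=0: ¬¬(((z ↔ y) ⊕ ¬¬(w → x)) → (y ↔ x)) = 0, so the formula = 1.
Row x=1, y=0, z=0, w=1: ¬¬(((z ↔ y) ⊕ ¬¬(w → x)) → (y ↔ x)) = 1, so the formula = 1.
Row x=1, y=0, z=0, w=0: ¬¬(((z ↔ y) ⊕ ¬¬(w → x)) → (y ↔ x)) = 1, so the formula = 0.
Row x=0, y=1, z=0, w=0: ¬¬(((z ↔ y) ⊕ ¬¬(w → x)) → (y ↔ x)) = 0, so the formula = 1.
Row x=0, y=0, z=0, w=1: ¬¬(((z ↔ y) ⊕ ¬¬(w → x)) → (y ↔ x)) = 1, so the formula = 1.

1, 1, 1, 0, 1, 1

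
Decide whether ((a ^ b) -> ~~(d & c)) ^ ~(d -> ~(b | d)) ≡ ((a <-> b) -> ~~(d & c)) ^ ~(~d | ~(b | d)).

  a      b      c      d    |    φ      ψ  
 True   True   True   True  |  False  False
 True   True   True  False  |   True  False
 True   True  False   True  |  False   True
 True   True  False  False  |   True  False
 True  False   True   True  |  False  False
 True  False   True  False  |  False   True
 True  False  False   True  |   True  False
 True  False  False  False  |  False   True
False   True   True   True  |  False  False
False   True   True  False  |  False   True
False   True  False   True  |   True  False
False   True  False  False  |  False   True
False  False   True   True  |  False  False
False  False   True  False  |   True  False
False  False  False   True  |  False   True
False  False  False  False  |   True  False
The columns differ at a=True, b=True, c=True, d=False (φ=True, ψ=False), so they are not equivalent.

not equivalent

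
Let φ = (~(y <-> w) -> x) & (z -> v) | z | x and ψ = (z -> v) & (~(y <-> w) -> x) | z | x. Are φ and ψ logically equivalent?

equivalent

  x   |   y   |   z   |   w   |   v   |   φ   |   ψ  
----- | ----- | ----- | ----- | ----- | ----- | -----
 True |  True |  True |  True |  True |  True |  True
 True |  True |  True |  True | False |  True |  True
 True |  True |  True | False |  True |  True |  True
 True |  True |  True | False | False |  True |  True
 True |  True | False |  True |  True |  True |  True
 True |  True | False |  True | False |  True |  True
 True |  True | False | False |  True |  True |  True
 True |  True | False | False | False |  True |  True
 True | False |  True |  True |  True |  True |  True
 True | False |  True |  True | False |  True |  True
 True | False |  True | False |  True |  True |  True
 True | False |  True | False | False |  True |  True
 True | False | False |  True |  True |  True |  True
 True | False | False |  True | False |  True |  True
 True | False | False | False |  True |  True |  True
 True | False | False | False | False |  True |  True
False |  True |  True |  True |  True |  True |  True
False |  True |  True |  True | False |  True |  True
False |  True |  True | False |  True |  True |  True
False |  True |  True | False | False |  True |  True
False |  True | False |  True |  True |  True |  True
False |  True | False |  True | False |  True |  True
False |  True | False | False |  True | False | False
False |  True | False | False | False | False | False
False | False |  True |  True |  True |  True |  True
False | False |  True |  True | False |  True |  True
False | False |  True | False |  True |  True |  True
False | False |  True | False | False |  True |  True
False | False | False |  True |  True | False | False
False | False | False |  True | False | False | False
False | False | False | False |  True |  True |  True
False | False | False | False | False |  True |  True
The columns for φ and ψ agree on every row, so they are logically equivalent.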